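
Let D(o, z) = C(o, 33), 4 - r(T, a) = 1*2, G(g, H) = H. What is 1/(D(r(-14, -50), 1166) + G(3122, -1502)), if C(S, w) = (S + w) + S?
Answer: -1/1465 ≈ -0.00068259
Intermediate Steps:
C(S, w) = w + 2*S
r(T, a) = 2 (r(T, a) = 4 - 2 = 2)
D(o, z) = 33 + 2*o
1/(D(r(-14, -50), 1166) + G(3122, -1502)) = 1/((33 + 2*2) - 1502) = 1/((33 + 4) - 1502) = 1/(37 - 1502) = 1/(-1465) = -1/1465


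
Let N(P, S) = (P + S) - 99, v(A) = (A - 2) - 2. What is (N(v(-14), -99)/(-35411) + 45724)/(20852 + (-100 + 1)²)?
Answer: 1619132780/1085453383 ≈ 1.4917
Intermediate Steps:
v(A) = -4 + A (v(A) = (-2 + A) - 2 = -4 + A)
N(P, S) = -99 + P + S
(N(v(-14), -99)/(-35411) + 45724)/(20852 + (-100 + 1)²) = ((-99 + (-4 - 14) - 99)/(-35411) + 45724)/(20852 + (-100 + 1)²) = ((-99 - 18 - 99)*(-1/35411) + 45724)/(20852 + (-99)²) = (-216*(-1/35411) + 45724)/(20852 + 9801) = (216/35411 + 45724)/30653 = (1619132780/35411)*(1/30653) = 1619132780/1085453383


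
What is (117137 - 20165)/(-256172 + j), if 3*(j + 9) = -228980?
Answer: -290916/997523 ≈ -0.29164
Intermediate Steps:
j = -229007/3 (j = -9 + (⅓)*(-228980) = -9 - 228980/3 = -229007/3 ≈ -76336.)
(117137 - 20165)/(-256172 + j) = (117137 - 20165)/(-256172 - 229007/3) = 96972/(-997523/3) = 96972*(-3/997523) = -290916/997523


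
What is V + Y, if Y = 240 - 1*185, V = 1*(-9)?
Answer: 46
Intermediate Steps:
V = -9
Y = 55 (Y = 240 - 185 = 55)
V + Y = -9 + 55 = 46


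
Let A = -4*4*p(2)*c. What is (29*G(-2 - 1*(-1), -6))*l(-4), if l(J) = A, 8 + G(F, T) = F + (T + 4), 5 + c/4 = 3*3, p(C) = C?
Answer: 163328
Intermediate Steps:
c = 16 (c = -20 + 4*(3*3) = -20 + 4*9 = -20 + 36 = 16)
G(F, T) = -4 + F + T (G(F, T) = -8 + (F + (T + 4)) = -8 + (F + (4 + T)) = -8 + (4 + F + T) = -4 + F + T)
A = -512 (A = -4*4*2*16 = -32*16 = -4*128 = -512)
l(J) = -512
(29*G(-2 - 1*(-1), -6))*l(-4) = (29*(-4 + (-2 - 1*(-1)) - 6))*(-512) = (29*(-4 + (-2 + 1) - 6))*(-512) = (29*(-4 - 1 - 6))*(-512) = (29*(-11))*(-512) = -319*(-512) = 163328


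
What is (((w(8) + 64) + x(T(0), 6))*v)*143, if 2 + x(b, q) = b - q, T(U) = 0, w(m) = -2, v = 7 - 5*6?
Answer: -177606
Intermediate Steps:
v = -23 (v = 7 - 30 = -23)
x(b, q) = -2 + b - q (x(b, q) = -2 + (b - q) = -2 + b - q)
(((w(8) + 64) + x(T(0), 6))*v)*143 = (((-2 + 64) + (-2 + 0 - 1*6))*(-23))*143 = ((62 + (-2 + 0 - 6))*(-23))*143 = ((62 - 8)*(-23))*143 = (54*(-23))*143 = -1242*143 = -177606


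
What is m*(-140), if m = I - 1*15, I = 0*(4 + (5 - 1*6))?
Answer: 2100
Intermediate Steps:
I = 0 (I = 0*(4 + (5 - 6)) = 0*(4 - 1) = 0*3 = 0)
m = -15 (m = 0 - 1*15 = 0 - 15 = -15)
m*(-140) = -15*(-140) = 2100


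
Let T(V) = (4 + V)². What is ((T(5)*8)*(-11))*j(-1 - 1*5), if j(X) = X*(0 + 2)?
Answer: 85536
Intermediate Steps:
j(X) = 2*X (j(X) = X*2 = 2*X)
((T(5)*8)*(-11))*j(-1 - 1*5) = (((4 + 5)²*8)*(-11))*(2*(-1 - 1*5)) = ((9²*8)*(-11))*(2*(-1 - 5)) = ((81*8)*(-11))*(2*(-6)) = (648*(-11))*(-12) = -7128*(-12) = 85536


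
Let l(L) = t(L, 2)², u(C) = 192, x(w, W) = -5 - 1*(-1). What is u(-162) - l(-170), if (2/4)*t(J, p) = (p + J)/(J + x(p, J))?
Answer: 158336/841 ≈ 188.27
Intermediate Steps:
x(w, W) = -4 (x(w, W) = -5 + 1 = -4)
t(J, p) = 2*(J + p)/(-4 + J) (t(J, p) = 2*((p + J)/(J - 4)) = 2*((J + p)/(-4 + J)) = 2*(J + p)/(-4 + J))
l(L) = 4*(2 + L)²/(-4 + L)² (l(L) = (2*(L + 2)/(-4 + L))² = (2*(2 + L)/(-4 + L))² = 4*(2 + L)²/(-4 + L)²)
u(-162) - l(-170) = 192 - 4*(2 - 170)²/(-4 - 170)² = 192 - 4*(-168)²/(-174)² = 192 - 4*28224/30276 = 192 - 1*3136/841 = 192 - 3136/841 = 158336/841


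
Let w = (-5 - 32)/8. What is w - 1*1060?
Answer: -8517/8 ≈ -1064.6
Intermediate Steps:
w = -37/8 (w = (⅛)*(-37) = -37/8 ≈ -4.6250)
w - 1*1060 = -37/8 - 1*1060 = -37/8 - 1060 = -8517/8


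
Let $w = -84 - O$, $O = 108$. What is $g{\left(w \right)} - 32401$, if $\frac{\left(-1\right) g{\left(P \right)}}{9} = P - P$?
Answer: $-32401$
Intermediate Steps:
$w = -192$ ($w = -84 - 108 = -192$)
$g{\left(P \right)} = 0$ ($g{\left(P \right)} = - 9 \left(P - P\right) = \left(-9\right) 0 = 0$)
$g{\left(w \right)} - 32401 = 0 - 32401 = -32401$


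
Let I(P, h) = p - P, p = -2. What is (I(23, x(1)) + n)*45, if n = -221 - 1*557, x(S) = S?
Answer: -36135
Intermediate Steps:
I(P, h) = -2 - P
n = -778 (n = -221 - 557 = -778)
(I(23, x(1)) + n)*45 = ((-2 - 1*23) - 778)*45 = ((-2 - 23) - 778)*45 = (-25 - 778)*45 = -803*45 = -36135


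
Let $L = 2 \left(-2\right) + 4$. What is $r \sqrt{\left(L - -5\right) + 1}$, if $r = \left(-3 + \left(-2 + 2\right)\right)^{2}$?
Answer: $9 \sqrt{6} \approx 22.045$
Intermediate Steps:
$L = 0$ ($L = -4 + 4 = 0$)
$r = 9$ ($r = \left(-3 + 0\right)^{2} = \left(-3\right)^{2} = 9$)
$r \sqrt{\left(L - -5\right) + 1} = 9 \sqrt{\left(0 - -5\right) + 1} = 9 \sqrt{\left(0 + 5\right) + 1} = 9 \sqrt{5 + 1} = 9 \sqrt{6}$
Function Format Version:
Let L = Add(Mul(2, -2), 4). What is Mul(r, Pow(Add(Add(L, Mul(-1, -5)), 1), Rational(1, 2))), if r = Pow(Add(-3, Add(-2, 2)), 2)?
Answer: Mul(9, Pow(6, Rational(1, 2))) ≈ 22.045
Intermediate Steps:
L = 0 (L = Add(-4, 4) = 0)
r = 9 (r = Pow(Add(-3, 0), 2) = Pow(-3, 2) = 9)
Mul(r, Pow(Add(Add(L, Mul(-1, -5)), 1), Rational(1, 2))) = Mul(9, Pow(Add(Add(0, Mul(-1, -5)), 1), Rational(1, 2))) = Mul(9, Pow(Add(Add(0, 5), 1), Rational(1, 2))) = Mul(9, Pow(Add(5, 1), Rational(1, 2))) = Mul(9, Pow(6, Rational(1, 2)))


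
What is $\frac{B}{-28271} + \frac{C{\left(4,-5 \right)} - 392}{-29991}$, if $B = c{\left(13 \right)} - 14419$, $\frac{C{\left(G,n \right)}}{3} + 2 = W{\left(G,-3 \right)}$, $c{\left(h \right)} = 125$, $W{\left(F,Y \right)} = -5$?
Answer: $\frac{440367277}{847875561} \approx 0.51938$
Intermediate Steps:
$C{\left(G,n \right)} = -21$ ($C{\left(G,n \right)} = -6 + 3 \left(-5\right) = -6 - 15 = -21$)
$B = -14294$ ($B = 125 - 14419 = -14294$)
$\frac{B}{-28271} + \frac{C{\left(4,-5 \right)} - 392}{-29991} = - \frac{14294}{-28271} + \frac{-21 - 392}{-29991} = \left(-14294\right) \left(- \frac{1}{28271}\right) + \left(-21 - 392\right) \left(- \frac{1}{29991}\right) = \frac{14294}{28271} - - \frac{413}{29991} = \frac{14294}{28271} + \frac{413}{29991} = \frac{440367277}{847875561}$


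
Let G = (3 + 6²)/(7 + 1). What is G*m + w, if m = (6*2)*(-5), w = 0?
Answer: -585/2 ≈ -292.50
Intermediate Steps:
G = 39/8 (G = (3 + 36)/8 = 39*(⅛) = 39/8 ≈ 4.8750)
m = -60 (m = 12*(-5) = -60)
G*m + w = (39/8)*(-60) + 0 = -585/2 + 0 = -585/2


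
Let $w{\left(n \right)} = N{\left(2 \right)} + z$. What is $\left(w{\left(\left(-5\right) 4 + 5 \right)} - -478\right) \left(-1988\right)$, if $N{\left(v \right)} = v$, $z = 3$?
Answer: $-960204$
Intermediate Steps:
$w{\left(n \right)} = 5$ ($w{\left(n \right)} = 2 + 3 = 5$)
$\left(w{\left(\left(-5\right) 4 + 5 \right)} - -478\right) \left(-1988\right) = \left(5 - -478\right) \left(-1988\right) = \left(5 + 478\right) \left(-1988\right) = 483 \left(-1988\right) = -960204$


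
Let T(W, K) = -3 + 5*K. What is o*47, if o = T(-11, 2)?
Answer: 329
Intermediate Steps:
o = 7 (o = -3 + 5*2 = -3 + 10 = 7)
o*47 = 7*47 = 329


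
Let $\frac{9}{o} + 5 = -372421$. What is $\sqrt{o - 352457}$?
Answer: $\frac{i \sqrt{5431798065027374}}{124142} \approx 593.68 i$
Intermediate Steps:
$o = - \frac{3}{124142}$ ($o = \frac{9}{-5 - 372421} = \frac{9}{-372426} = 9 \left(- \frac{1}{372426}\right) = - \frac{3}{124142} \approx -2.4166 \cdot 10^{-5}$)
$\sqrt{o - 352457} = \sqrt{- \frac{3}{124142} - 352457} = \sqrt{- \frac{43754716897}{124142}} = \frac{i \sqrt{5431798065027374}}{124142}$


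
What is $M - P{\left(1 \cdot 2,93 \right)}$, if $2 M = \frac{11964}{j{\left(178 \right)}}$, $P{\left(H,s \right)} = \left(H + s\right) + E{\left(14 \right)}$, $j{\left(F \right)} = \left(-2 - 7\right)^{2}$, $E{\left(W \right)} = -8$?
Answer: $- \frac{355}{27} \approx -13.148$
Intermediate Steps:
$j{\left(F \right)} = 81$ ($j{\left(F \right)} = \left(-9\right)^{2} = 81$)
$P{\left(H,s \right)} = -8 + H + s$ ($P{\left(H,s \right)} = \left(H + s\right) - 8 = -8 + H + s$)
$M = \frac{1994}{27}$ ($M = \frac{11964 \cdot \frac{1}{81}}{2} = \frac{1}{2} \cdot \frac{3988}{27} = \frac{1994}{27} \approx 73.852$)
$M - P{\left(1 \cdot 2,93 \right)} = \frac{1994}{27} - \left(-8 + 1 \cdot 2 + 93\right) = \frac{1994}{27} - \left(-8 + 2 + 93\right) = \frac{1994}{27} - 87 = - \frac{355}{27}$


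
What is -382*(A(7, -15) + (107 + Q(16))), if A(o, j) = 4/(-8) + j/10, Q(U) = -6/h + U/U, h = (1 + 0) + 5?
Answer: -40110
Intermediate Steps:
h = 6 (h = 1 + 5 = 6)
Q(U) = 0 (Q(U) = -6/6 + U/U = -6*⅙ + 1 = -1 + 1 = 0)
A(o, j) = -½ + j/10 (A(o, j) = 4*(-⅛) + j*(⅒) = -½ + j/10)
-382*(A(7, -15) + (107 + Q(16))) = -382*((-½ + (⅒)*(-15)) + (107 + 0)) = -382*((-½ - 3/2) + 107) = -382*(-2 + 107) = -382*105 = -40110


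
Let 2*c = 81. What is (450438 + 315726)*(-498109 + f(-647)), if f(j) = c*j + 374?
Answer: -401422816914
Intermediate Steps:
c = 81/2 (c = (½)*81 = 81/2 ≈ 40.500)
f(j) = 374 + 81*j/2 (f(j) = 81*j/2 + 374 = 374 + 81*j/2)
(450438 + 315726)*(-498109 + f(-647)) = (450438 + 315726)*(-498109 + (374 + (81/2)*(-647))) = 766164*(-498109 + (374 - 52407/2)) = 766164*(-498109 - 51659/2) = 766164*(-1047877/2) = -401422816914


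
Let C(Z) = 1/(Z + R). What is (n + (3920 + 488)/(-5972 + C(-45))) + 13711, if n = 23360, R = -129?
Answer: 2027409693/54691 ≈ 37070.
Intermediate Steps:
C(Z) = 1/(-129 + Z) (C(Z) = 1/(Z - 129) = 1/(-129 + Z))
(n + (3920 + 488)/(-5972 + C(-45))) + 13711 = (23360 + (3920 + 488)/(-5972 + 1/(-129 - 45))) + 13711 = (23360 + 4408/(-5972 + 1/(-174))) + 13711 = (23360 + 4408/(-5972 - 1/174)) + 13711 = (23360 + 4408/(-1039129/174)) + 13711 = (23360 + 4408*(-174/1039129)) + 13711 = (23360 - 40368/54691) + 13711 = 1277541392/54691 + 13711 = 2027409693/54691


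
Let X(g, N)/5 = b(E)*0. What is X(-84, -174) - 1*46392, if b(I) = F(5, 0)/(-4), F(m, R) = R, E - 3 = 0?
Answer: -46392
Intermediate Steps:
E = 3 (E = 3 + 0 = 3)
b(I) = 0 (b(I) = 0/(-4) = 0*(-1/4) = 0)
X(g, N) = 0 (X(g, N) = 5*(0*0) = 5*0 = 0)
X(-84, -174) - 1*46392 = 0 - 1*46392 = 0 - 46392 = -46392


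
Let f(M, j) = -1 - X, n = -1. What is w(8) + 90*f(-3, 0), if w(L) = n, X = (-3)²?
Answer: -901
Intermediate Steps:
X = 9
w(L) = -1
f(M, j) = -10 (f(M, j) = -1 - 1*9 = -1 - 9 = -10)
w(8) + 90*f(-3, 0) = -1 + 90*(-10) = -1 - 900 = -901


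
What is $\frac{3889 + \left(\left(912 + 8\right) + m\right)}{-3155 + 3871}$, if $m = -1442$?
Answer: $\frac{3367}{716} \approx 4.7025$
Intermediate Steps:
$\frac{3889 + \left(\left(912 + 8\right) + m\right)}{-3155 + 3871} = \frac{3889 + \left(\left(912 + 8\right) - 1442\right)}{-3155 + 3871} = \frac{3889 + \left(920 - 1442\right)}{716} = \left(3889 - 522\right) \frac{1}{716} = 3367 \cdot \frac{1}{716} = \frac{3367}{716}$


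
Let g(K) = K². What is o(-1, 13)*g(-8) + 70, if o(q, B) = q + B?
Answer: 838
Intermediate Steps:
o(q, B) = B + q
o(-1, 13)*g(-8) + 70 = (13 - 1)*(-8)² + 70 = 12*64 + 70 = 768 + 70 = 838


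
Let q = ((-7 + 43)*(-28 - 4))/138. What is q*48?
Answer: -9216/23 ≈ -400.70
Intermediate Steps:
q = -192/23 (q = (36*(-32))*(1/138) = -1152*1/138 = -192/23 ≈ -8.3478)
q*48 = -192/23*48 = -9216/23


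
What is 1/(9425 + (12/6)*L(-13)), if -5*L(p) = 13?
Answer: 5/47099 ≈ 0.00010616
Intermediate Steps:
L(p) = -13/5 (L(p) = -⅕*13 = -13/5)
1/(9425 + (12/6)*L(-13)) = 1/(9425 + (12/6)*(-13/5)) = 1/(9425 + (12*(⅙))*(-13/5)) = 1/(9425 + 2*(-13/5)) = 1/(9425 - 26/5) = 1/(47099/5) = 5/47099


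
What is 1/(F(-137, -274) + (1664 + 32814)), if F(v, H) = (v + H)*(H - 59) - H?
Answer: 1/171615 ≈ 5.8270e-6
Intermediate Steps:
F(v, H) = -H + (-59 + H)*(H + v) (F(v, H) = (H + v)*(-59 + H) - H = (-59 + H)*(H + v) - H = -H + (-59 + H)*(H + v))
1/(F(-137, -274) + (1664 + 32814)) = 1/(((-274)² - 60*(-274) - 59*(-137) - 274*(-137)) + (1664 + 32814)) = 1/((75076 + 16440 + 8083 + 37538) + 34478) = 1/(137137 + 34478) = 1/171615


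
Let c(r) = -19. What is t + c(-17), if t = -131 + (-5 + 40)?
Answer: -115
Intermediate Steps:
t = -96 (t = -131 + 35 = -96)
t + c(-17) = -96 - 19 = -115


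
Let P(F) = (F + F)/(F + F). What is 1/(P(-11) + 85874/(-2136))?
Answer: -1068/41869 ≈ -0.025508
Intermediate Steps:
P(F) = 1 (P(F) = (2*F)/((2*F)) = (2*F)*(1/(2*F)) = 1)
1/(P(-11) + 85874/(-2136)) = 1/(1 + 85874/(-2136)) = 1/(1 + 85874*(-1/2136)) = 1/(1 - 42937/1068) = 1/(-41869/1068) = -1068/41869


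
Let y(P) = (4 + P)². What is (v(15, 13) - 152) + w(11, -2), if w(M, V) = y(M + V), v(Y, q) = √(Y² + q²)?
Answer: 17 + √394 ≈ 36.849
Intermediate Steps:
w(M, V) = (4 + M + V)² (w(M, V) = (4 + (M + V))² = (4 + M + V)²)
(v(15, 13) - 152) + w(11, -2) = (√(15² + 13²) - 152) + (4 + 11 - 2)² = (√(225 + 169) - 152) + 13² = (√394 - 152) + 169 = (-152 + √394) + 169 = 17 + √394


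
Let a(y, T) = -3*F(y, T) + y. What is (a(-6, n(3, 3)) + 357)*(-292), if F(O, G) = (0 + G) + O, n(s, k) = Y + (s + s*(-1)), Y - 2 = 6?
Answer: -100740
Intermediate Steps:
Y = 8 (Y = 2 + 6 = 8)
n(s, k) = 8 (n(s, k) = 8 + (s + s*(-1)) = 8 + (s - s) = 8 + 0 = 8)
F(O, G) = G + O
a(y, T) = -3*T - 2*y (a(y, T) = -3*(T + y) + y = (-3*T - 3*y) + y = -3*T - 2*y)
(a(-6, n(3, 3)) + 357)*(-292) = ((-3*8 - 2*(-6)) + 357)*(-292) = ((-24 + 12) + 357)*(-292) = (-12 + 357)*(-292) = 345*(-292) = -100740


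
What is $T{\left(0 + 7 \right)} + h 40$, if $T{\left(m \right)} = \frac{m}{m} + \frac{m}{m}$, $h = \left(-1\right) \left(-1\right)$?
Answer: $42$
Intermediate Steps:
$h = 1$
$T{\left(m \right)} = 2$ ($T{\left(m \right)} = 1 + 1 = 2$)
$T{\left(0 + 7 \right)} + h 40 = 2 + 1 \cdot 40 = 2 + 40 = 42$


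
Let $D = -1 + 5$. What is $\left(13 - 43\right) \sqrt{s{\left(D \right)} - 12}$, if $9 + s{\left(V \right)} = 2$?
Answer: $- 30 i \sqrt{19} \approx - 130.77 i$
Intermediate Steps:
$D = 4$
$s{\left(V \right)} = -7$ ($s{\left(V \right)} = -9 + 2 = -7$)
$\left(13 - 43\right) \sqrt{s{\left(D \right)} - 12} = \left(13 - 43\right) \sqrt{-7 - 12} = - 30 \sqrt{-19} = - 30 i \sqrt{19}$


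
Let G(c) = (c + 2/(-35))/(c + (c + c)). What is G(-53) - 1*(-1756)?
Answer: 3257999/1855 ≈ 1756.3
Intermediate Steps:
G(c) = (-2/35 + c)/(3*c) (G(c) = (c + 2*(-1/35))/(c + 2*c) = (c - 2/35)/((3*c)) = (-2/35 + c)*(1/(3*c)) = (-2/35 + c)/(3*c))
G(-53) - 1*(-1756) = (1/105)*(-2 + 35*(-53))/(-53) - 1*(-1756) = (1/105)*(-1/53)*(-2 - 1855) + 1756 = (1/105)*(-1/53)*(-1857) + 1756 = 619/1855 + 1756 = 3257999/1855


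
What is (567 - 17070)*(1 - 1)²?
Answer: 0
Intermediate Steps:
(567 - 17070)*(1 - 1)² = -16503*0² = -16503*0 = 0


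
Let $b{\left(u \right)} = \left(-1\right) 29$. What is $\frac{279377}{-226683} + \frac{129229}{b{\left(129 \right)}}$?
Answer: $- \frac{29302119340}{6573807} \approx -4457.4$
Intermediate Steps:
$b{\left(u \right)} = -29$
$\frac{279377}{-226683} + \frac{129229}{b{\left(129 \right)}} = \frac{279377}{-226683} + \frac{129229}{-29} = 279377 \left(- \frac{1}{226683}\right) + 129229 \left(- \frac{1}{29}\right) = - \frac{279377}{226683} - \frac{129229}{29} = - \frac{29302119340}{6573807}$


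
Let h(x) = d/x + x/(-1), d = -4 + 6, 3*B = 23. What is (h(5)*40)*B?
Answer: -4232/3 ≈ -1410.7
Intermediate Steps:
B = 23/3 (B = (1/3)*23 = 23/3 ≈ 7.6667)
d = 2
h(x) = -x + 2/x (h(x) = 2/x + x/(-1) = 2/x + x*(-1) = 2/x - x = -x + 2/x)
(h(5)*40)*B = ((-1*5 + 2/5)*40)*(23/3) = ((-5 + 2*(1/5))*40)*(23/3) = ((-5 + 2/5)*40)*(23/3) = -23/5*40*(23/3) = -184*23/3 = -4232/3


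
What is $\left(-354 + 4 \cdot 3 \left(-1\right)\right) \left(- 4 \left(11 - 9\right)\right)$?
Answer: $2928$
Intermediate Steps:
$\left(-354 + 4 \cdot 3 \left(-1\right)\right) \left(- 4 \left(11 - 9\right)\right) = \left(-354 + 12 \left(-1\right)\right) \left(\left(-4\right) 2\right) = \left(-354 - 12\right) \left(-8\right) = \left(-366\right) \left(-8\right) = 2928$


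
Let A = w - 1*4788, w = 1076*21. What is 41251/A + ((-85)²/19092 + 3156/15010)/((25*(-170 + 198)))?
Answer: 2053060553763/885981761000 ≈ 2.3173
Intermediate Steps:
w = 22596
A = 17808 (A = 22596 - 1*4788 = 22596 - 4788 = 17808)
41251/A + ((-85)²/19092 + 3156/15010)/((25*(-170 + 198))) = 41251/17808 + ((-85)²/19092 + 3156/15010)/((25*(-170 + 198))) = 41251*(1/17808) + (7225*(1/19092) + 3156*(1/15010))/((25*28)) = 5893/2544 + (7225/19092 + 1578/7505)/700 = 5893/2544 + (84350801/143285460)*(1/700) = 5893/2544 + 84350801/100299822000 = 2053060553763/885981761000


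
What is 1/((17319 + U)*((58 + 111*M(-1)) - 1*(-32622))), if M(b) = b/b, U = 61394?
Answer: 1/2581077983 ≈ 3.8743e-10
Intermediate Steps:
M(b) = 1
1/((17319 + U)*((58 + 111*M(-1)) - 1*(-32622))) = 1/((17319 + 61394)*((58 + 111*1) - 1*(-32622))) = 1/(78713*((58 + 111) + 32622)) = 1/(78713*(169 + 32622)) = (1/78713)/32791 = (1/78713)*(1/32791) = 1/2581077983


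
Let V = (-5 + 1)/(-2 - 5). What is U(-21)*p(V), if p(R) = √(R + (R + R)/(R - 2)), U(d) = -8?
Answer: -16*I*√70/35 ≈ -3.8247*I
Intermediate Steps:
V = 4/7 (V = -4/(-7) = -4*(-⅐) = 4/7 ≈ 0.57143)
p(R) = √(R + 2*R/(-2 + R)) (p(R) = √(R + (2*R)/(-2 + R)) = √(R + 2*R/(-2 + R)))
U(-21)*p(V) = -8*4*(I*√70/10)/7 = -8*2*I*√70/35 = -16*I*√70/35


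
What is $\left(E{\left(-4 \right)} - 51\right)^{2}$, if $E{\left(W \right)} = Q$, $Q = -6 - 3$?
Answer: $3600$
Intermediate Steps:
$Q = -9$ ($Q = -6 - 3 = -9$)
$E{\left(W \right)} = -9$
$\left(E{\left(-4 \right)} - 51\right)^{2} = \left(-9 - 51\right)^{2} = \left(-60\right)^{2} = 3600$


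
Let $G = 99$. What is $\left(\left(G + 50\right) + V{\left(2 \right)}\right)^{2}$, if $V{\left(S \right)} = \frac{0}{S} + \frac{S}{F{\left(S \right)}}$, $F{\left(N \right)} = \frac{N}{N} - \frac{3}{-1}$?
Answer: $\frac{89401}{4} \approx 22350.0$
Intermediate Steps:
$F{\left(N \right)} = 4$ ($F{\left(N \right)} = 1 - -3 = 1 + 3 = 4$)
$V{\left(S \right)} = \frac{S}{4}$ ($V{\left(S \right)} = \frac{0}{S} + \frac{S}{4} = 0 + S \frac{1}{4} = 0 + \frac{S}{4} = \frac{S}{4}$)
$\left(\left(G + 50\right) + V{\left(2 \right)}\right)^{2} = \left(\left(99 + 50\right) + \frac{1}{4} \cdot 2\right)^{2} = \left(149 + \frac{1}{2}\right)^{2} = \left(\frac{299}{2}\right)^{2} = \frac{89401}{4}$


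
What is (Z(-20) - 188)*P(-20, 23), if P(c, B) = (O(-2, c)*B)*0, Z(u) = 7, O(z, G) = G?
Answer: 0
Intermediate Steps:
P(c, B) = 0 (P(c, B) = (c*B)*0 = (B*c)*0 = 0)
(Z(-20) - 188)*P(-20, 23) = (7 - 188)*0 = -181*0 = 0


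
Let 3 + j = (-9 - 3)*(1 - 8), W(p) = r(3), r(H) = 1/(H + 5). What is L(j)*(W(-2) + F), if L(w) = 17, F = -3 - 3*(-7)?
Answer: 2465/8 ≈ 308.13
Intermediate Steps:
r(H) = 1/(5 + H)
W(p) = ⅛ (W(p) = 1/(5 + 3) = 1/8 = ⅛)
F = 18 (F = -3 + 21 = 18)
j = 81 (j = -3 + (-9 - 3)*(1 - 8) = -3 - 12*(-7) = -3 + 84 = 81)
L(j)*(W(-2) + F) = 17*(⅛ + 18) = 17*(145/8) = 2465/8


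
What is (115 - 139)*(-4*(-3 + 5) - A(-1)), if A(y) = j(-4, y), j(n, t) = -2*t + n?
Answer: 144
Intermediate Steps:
j(n, t) = n - 2*t
A(y) = -4 - 2*y
(115 - 139)*(-4*(-3 + 5) - A(-1)) = (115 - 139)*(-4*(-3 + 5) - (-4 - 2*(-1))) = -24*(-4*2 - (-4 + 2)) = -24*(-8 - 1*(-2)) = -24*(-8 + 2) = -24*(-6) = 144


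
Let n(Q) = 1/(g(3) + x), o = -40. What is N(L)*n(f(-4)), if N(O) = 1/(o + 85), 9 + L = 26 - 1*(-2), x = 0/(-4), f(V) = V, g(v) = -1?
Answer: -1/45 ≈ -0.022222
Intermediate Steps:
x = 0 (x = 0*(-¼) = 0)
n(Q) = -1 (n(Q) = 1/(-1 + 0) = 1/(-1) = -1)
L = 19 (L = -9 + (26 - 1*(-2)) = -9 + (26 + 2) = -9 + 28 = 19)
N(O) = 1/45 (N(O) = 1/(-40 + 85) = 1/45)
N(L)*n(f(-4)) = (1/45)*(-1) = -1/45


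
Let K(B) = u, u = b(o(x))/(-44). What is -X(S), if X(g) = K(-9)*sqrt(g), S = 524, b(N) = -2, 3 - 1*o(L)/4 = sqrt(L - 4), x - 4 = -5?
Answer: -sqrt(131)/11 ≈ -1.0405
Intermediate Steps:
x = -1 (x = 4 - 5 = -1)
o(L) = 12 - 4*sqrt(-4 + L) (o(L) = 12 - 4*sqrt(L - 4) = 12 - 4*sqrt(-4 + L))
u = 1/22 (u = -2/(-44) = -2*(-1/44) = 1/22 ≈ 0.045455)
K(B) = 1/22
X(g) = sqrt(g)/22
-X(S) = -sqrt(524)/22 = -2*sqrt(131)/22 = -sqrt(131)/11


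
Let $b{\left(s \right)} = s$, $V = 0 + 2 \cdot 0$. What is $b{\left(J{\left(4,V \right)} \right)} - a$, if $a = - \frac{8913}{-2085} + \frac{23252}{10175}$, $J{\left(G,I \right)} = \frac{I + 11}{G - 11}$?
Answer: $- \frac{80503666}{9900275} \approx -8.1315$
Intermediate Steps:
$V = 0$ ($V = 0 + 0 = 0$)
$J{\left(G,I \right)} = \frac{11 + I}{-11 + G}$
$a = \frac{9278013}{1414325}$ ($a = \left(-8913\right) \left(- \frac{1}{2085}\right) + 23252 \cdot \frac{1}{10175} = \frac{2971}{695} + \frac{23252}{10175} = \frac{9278013}{1414325} \approx 6.56$)
$b{\left(J{\left(4,V \right)} \right)} - a = \frac{11 + 0}{-11 + 4} - \frac{9278013}{1414325} = \frac{1}{-7} \cdot 11 - \frac{9278013}{1414325} = \left(- \frac{1}{7}\right) 11 - \frac{9278013}{1414325} = - \frac{11}{7} - \frac{9278013}{1414325} = - \frac{80503666}{9900275}$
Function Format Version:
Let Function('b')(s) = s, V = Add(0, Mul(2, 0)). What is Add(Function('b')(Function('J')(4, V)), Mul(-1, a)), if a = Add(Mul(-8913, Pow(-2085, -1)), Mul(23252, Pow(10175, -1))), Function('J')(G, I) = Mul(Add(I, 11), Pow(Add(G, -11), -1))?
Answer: Rational(-80503666, 9900275) ≈ -8.1315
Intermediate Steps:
V = 0 (V = Add(0, 0) = 0)
Function('J')(G, I) = Mul(Pow(Add(-11, G), -1), Add(11, I)) (Function('J')(G, I) = Mul(Add(11, I), Pow(Add(-11, G), -1)) = Mul(Pow(Add(-11, G), -1), Add(11, I)))
a = Rational(9278013, 1414325) (a = Add(Mul(-8913, Rational(-1, 2085)), Mul(23252, Rational(1, 10175))) = Add(Rational(2971, 695), Rational(23252, 10175)) = Rational(9278013, 1414325) ≈ 6.5600)
Add(Function('b')(Function('J')(4, V)), Mul(-1, a)) = Add(Mul(Pow(Add(-11, 4), -1), Add(11, 0)), Mul(-1, Rational(9278013, 1414325))) = Add(Mul(Pow(-7, -1), 11), Rational(-9278013, 1414325)) = Add(Mul(Rational(-1, 7), 11), Rational(-9278013, 1414325)) = Add(Rational(-11, 7), Rational(-9278013, 1414325)) = Rational(-80503666, 9900275)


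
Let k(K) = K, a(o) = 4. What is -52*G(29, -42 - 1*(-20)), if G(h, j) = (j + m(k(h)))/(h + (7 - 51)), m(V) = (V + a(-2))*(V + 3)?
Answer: 53768/15 ≈ 3584.5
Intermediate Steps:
m(V) = (3 + V)*(4 + V) (m(V) = (V + 4)*(V + 3) = (4 + V)*(3 + V) = (3 + V)*(4 + V))
G(h, j) = (12 + j + h**2 + 7*h)/(-44 + h) (G(h, j) = (j + (12 + h**2 + 7*h))/(h + (7 - 51)) = (12 + j + h**2 + 7*h)/(h - 44) = (12 + j + h**2 + 7*h)/(-44 + h))
-52*G(29, -42 - 1*(-20)) = -52*(12 + (-42 - 1*(-20)) + 29**2 + 7*29)/(-44 + 29) = -52*(12 + (-42 + 20) + 841 + 203)/(-15) = -(-52)*(12 - 22 + 841 + 203)/15 = -(-52)*1034/15 = -52*(-1034/15) = 53768/15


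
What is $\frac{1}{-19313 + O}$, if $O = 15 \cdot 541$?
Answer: $- \frac{1}{11198} \approx -8.9302 \cdot 10^{-5}$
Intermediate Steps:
$O = 8115$
$\frac{1}{-19313 + O} = \frac{1}{-19313 + 8115} = \frac{1}{-11198} = - \frac{1}{11198}$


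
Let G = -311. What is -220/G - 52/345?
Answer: 59728/107295 ≈ 0.55667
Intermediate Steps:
-220/G - 52/345 = -220/(-311) - 52/345 = -220*(-1/311) - 52*1/345 = 220/311 - 52/345 = 59728/107295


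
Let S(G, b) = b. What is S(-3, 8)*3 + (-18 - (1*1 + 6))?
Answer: -1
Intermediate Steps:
S(-3, 8)*3 + (-18 - (1*1 + 6)) = 8*3 + (-18 - (1*1 + 6)) = 24 + (-18 - (1 + 6)) = 24 + (-18 - 1*7) = 24 + (-18 - 7) = 24 - 25 = -1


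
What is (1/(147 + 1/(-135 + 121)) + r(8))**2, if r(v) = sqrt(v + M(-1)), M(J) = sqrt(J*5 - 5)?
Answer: (14 + 2057*sqrt(8 + I*sqrt(10)))**2/4231249 ≈ 8.0393 + 3.1697*I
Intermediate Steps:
M(J) = sqrt(-5 + 5*J) (M(J) = sqrt(5*J - 5) = sqrt(-5 + 5*J))
r(v) = sqrt(v + I*sqrt(10)) (r(v) = sqrt(v + sqrt(-5 + 5*(-1))) = sqrt(v + sqrt(-5 - 5)) = sqrt(v + sqrt(-10)) = sqrt(v + I*sqrt(10)))
(1/(147 + 1/(-135 + 121)) + r(8))**2 = (1/(147 + 1/(-135 + 121)) + sqrt(8 + I*sqrt(10)))**2 = (1/(147 + 1/(-14)) + sqrt(8 + I*sqrt(10)))**2 = (1/(147 - 1/14) + sqrt(8 + I*sqrt(10)))**2 = (1/(2057/14) + sqrt(8 + I*sqrt(10)))**2 = (14/2057 + sqrt(8 + I*sqrt(10)))**2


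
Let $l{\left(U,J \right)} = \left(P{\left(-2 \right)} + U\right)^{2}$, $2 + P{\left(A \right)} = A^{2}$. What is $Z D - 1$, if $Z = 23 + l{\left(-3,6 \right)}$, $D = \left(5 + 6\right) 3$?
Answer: $791$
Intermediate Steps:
$D = 33$ ($D = 11 \cdot 3 = 33$)
$P{\left(A \right)} = -2 + A^{2}$
$l{\left(U,J \right)} = \left(2 + U\right)^{2}$ ($l{\left(U,J \right)} = \left(\left(-2 + \left(-2\right)^{2}\right) + U\right)^{2} = \left(\left(-2 + 4\right) + U\right)^{2} = \left(2 + U\right)^{2}$)
$Z = 24$ ($Z = 23 + \left(2 - 3\right)^{2} = 23 + \left(-1\right)^{2} = 23 + 1 = 24$)
$Z D - 1 = 24 \cdot 33 - 1 = 792 - 1 = 791$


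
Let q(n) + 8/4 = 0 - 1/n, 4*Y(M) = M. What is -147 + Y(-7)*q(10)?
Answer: -5733/40 ≈ -143.32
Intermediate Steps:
Y(M) = M/4
q(n) = -2 - 1/n (q(n) = -2 + (0 - 1/n) = -2 - 1/n)
-147 + Y(-7)*q(10) = -147 + ((1/4)*(-7))*(-2 - 1/10) = -147 - 7*(-2 - 1*1/10)/4 = -147 - 7*(-2 - 1/10)/4 = -147 - 7/4*(-21/10) = -147 + 147/40 = -5733/40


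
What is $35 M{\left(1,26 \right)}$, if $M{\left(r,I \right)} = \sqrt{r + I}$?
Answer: $105 \sqrt{3} \approx 181.87$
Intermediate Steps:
$M{\left(r,I \right)} = \sqrt{I + r}$
$35 M{\left(1,26 \right)} = 35 \sqrt{26 + 1} = 35 \sqrt{27} = 35 \cdot 3 \sqrt{3} = 105 \sqrt{3}$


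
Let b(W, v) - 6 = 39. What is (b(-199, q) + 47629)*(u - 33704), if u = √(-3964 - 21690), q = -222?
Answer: -1606804496 + 47674*I*√25654 ≈ -1.6068e+9 + 7.6359e+6*I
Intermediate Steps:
b(W, v) = 45 (b(W, v) = 6 + 39 = 45)
u = I*√25654 (u = √(-25654) = I*√25654 ≈ 160.17*I)
(b(-199, q) + 47629)*(u - 33704) = (45 + 47629)*(I*√25654 - 33704) = 47674*(-33704 + I*√25654) = -1606804496 + 47674*I*√25654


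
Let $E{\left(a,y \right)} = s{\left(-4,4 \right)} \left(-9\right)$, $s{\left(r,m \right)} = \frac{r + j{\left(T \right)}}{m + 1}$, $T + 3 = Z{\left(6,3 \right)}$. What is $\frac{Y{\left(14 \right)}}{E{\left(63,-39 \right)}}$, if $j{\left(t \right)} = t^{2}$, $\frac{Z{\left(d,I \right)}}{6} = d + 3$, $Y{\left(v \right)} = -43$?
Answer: $\frac{215}{23373} \approx 0.0091987$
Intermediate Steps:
$Z{\left(d,I \right)} = 18 + 6 d$ ($Z{\left(d,I \right)} = 6 \left(d + 3\right) = 6 \left(3 + d\right) = 18 + 6 d$)
$T = 51$ ($T = -3 + \left(18 + 6 \cdot 6\right) = -3 + \left(18 + 36\right) = -3 + 54 = 51$)
$s{\left(r,m \right)} = \frac{2601 + r}{1 + m}$ ($s{\left(r,m \right)} = \frac{r + 51^{2}}{m + 1} = \frac{r + 2601}{1 + m} = \frac{2601 + r}{1 + m}$)
$E{\left(a,y \right)} = - \frac{23373}{5}$ ($E{\left(a,y \right)} = \frac{2601 - 4}{1 + 4} \left(-9\right) = \frac{1}{5} \cdot 2597 \left(-9\right) = \frac{2597}{5} \left(-9\right) = - \frac{23373}{5}$)
$\frac{Y{\left(14 \right)}}{E{\left(63,-39 \right)}} = - \frac{43}{- \frac{23373}{5}} = \left(-43\right) \left(- \frac{5}{23373}\right) = \frac{215}{23373}$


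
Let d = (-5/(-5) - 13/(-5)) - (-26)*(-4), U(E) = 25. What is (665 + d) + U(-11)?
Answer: 2948/5 ≈ 589.60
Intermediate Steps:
d = -502/5 (d = (-5*(-1/5) - 13*(-1/5)) - 26*4 = (1 + 13/5) - 104 = 18/5 - 104 = -502/5 ≈ -100.40)
(665 + d) + U(-11) = (665 - 502/5) + 25 = 2823/5 + 25 = 2948/5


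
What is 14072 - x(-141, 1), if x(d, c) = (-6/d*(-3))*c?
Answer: 661390/47 ≈ 14072.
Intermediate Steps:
x(d, c) = 18*c/d (x(d, c) = (18/d)*c = 18*c/d)
14072 - x(-141, 1) = 14072 - 18/(-141) = 14072 - 18*(-1)/141 = 14072 - 1*(-6/47) = 14072 + 6/47 = 661390/47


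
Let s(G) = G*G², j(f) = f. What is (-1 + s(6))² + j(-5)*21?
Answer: 46120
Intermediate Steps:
s(G) = G³
(-1 + s(6))² + j(-5)*21 = (-1 + 6³)² - 5*21 = (-1 + 216)² - 105 = 215² - 105 = 46225 - 105 = 46120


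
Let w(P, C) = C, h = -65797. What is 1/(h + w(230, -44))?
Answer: -1/65841 ≈ -1.5188e-5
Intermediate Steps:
1/(h + w(230, -44)) = 1/(-65797 - 44) = 1/(-65841) = -1/65841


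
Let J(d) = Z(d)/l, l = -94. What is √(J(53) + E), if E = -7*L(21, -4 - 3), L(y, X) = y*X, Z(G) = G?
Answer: √9087262/94 ≈ 32.069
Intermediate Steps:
L(y, X) = X*y
E = 1029 (E = -7*(-4 - 3)*21 = -(-49)*21 = -7*(-147) = 1029)
J(d) = -d/94 (J(d) = d/(-94) = d*(-1/94) = -d/94)
√(J(53) + E) = √(-1/94*53 + 1029) = √(-53/94 + 1029) = √(96673/94) = √9087262/94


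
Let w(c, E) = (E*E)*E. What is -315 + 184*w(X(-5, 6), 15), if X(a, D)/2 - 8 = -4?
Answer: 620685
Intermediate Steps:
X(a, D) = 8 (X(a, D) = 16 + 2*(-4) = 16 - 8 = 8)
w(c, E) = E**3 (w(c, E) = E**2*E = E**3)
-315 + 184*w(X(-5, 6), 15) = -315 + 184*15**3 = -315 + 184*3375 = -315 + 621000 = 620685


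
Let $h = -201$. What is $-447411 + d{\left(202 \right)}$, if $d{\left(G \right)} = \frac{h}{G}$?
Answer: $- \frac{90377223}{202} \approx -4.4741 \cdot 10^{5}$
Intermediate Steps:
$d{\left(G \right)} = - \frac{201}{G}$
$-447411 + d{\left(202 \right)} = -447411 - \frac{201}{202} = - \frac{90377223}{202}$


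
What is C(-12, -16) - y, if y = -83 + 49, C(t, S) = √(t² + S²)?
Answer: 54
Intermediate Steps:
C(t, S) = √(S² + t²)
y = -34
C(-12, -16) - y = √((-16)² + (-12)²) - 1*(-34) = √(256 + 144) + 34 = √400 + 34 = 20 + 34 = 54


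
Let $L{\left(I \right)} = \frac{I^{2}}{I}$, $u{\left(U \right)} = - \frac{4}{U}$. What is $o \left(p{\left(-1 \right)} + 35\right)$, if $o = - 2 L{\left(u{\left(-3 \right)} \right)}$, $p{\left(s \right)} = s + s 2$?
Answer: $- \frac{256}{3} \approx -85.333$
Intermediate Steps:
$L{\left(I \right)} = I$
$p{\left(s \right)} = 3 s$ ($p{\left(s \right)} = s + 2 s = 3 s$)
$o = - \frac{8}{3}$ ($o = - 2 \left(- \frac{4}{-3}\right) = - 2 \left(\left(-4\right) \left(- \frac{1}{3}\right)\right) = \left(-2\right) \frac{4}{3} = - \frac{8}{3} \approx -2.6667$)
$o \left(p{\left(-1 \right)} + 35\right) = - \frac{8 \left(3 \left(-1\right) + 35\right)}{3} = - \frac{8 \left(-3 + 35\right)}{3} = \left(- \frac{8}{3}\right) 32 = - \frac{256}{3}$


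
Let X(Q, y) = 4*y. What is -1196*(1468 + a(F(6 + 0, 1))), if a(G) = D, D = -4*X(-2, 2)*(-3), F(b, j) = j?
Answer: -1870544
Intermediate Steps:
D = 96 (D = -16*2*(-3) = -4*8*(-3) = -32*(-3) = 96)
a(G) = 96
-1196*(1468 + a(F(6 + 0, 1))) = -1196*(1468 + 96) = -1196*1564 = -1870544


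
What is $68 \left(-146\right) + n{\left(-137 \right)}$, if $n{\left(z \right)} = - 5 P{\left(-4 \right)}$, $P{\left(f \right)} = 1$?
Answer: $-9933$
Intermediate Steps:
$n{\left(z \right)} = -5$ ($n{\left(z \right)} = \left(-5\right) 1 = -5$)
$68 \left(-146\right) + n{\left(-137 \right)} = 68 \left(-146\right) - 5 = -9928 - 5 = -9933$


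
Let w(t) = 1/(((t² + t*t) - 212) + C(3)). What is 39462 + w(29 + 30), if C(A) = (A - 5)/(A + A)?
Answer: 799066041/20249 ≈ 39462.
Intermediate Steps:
C(A) = (-5 + A)/(2*A) (C(A) = (-5 + A)/((2*A)) = (-5 + A)*(1/(2*A)) = (-5 + A)/(2*A))
w(t) = 1/(-637/3 + 2*t²) (w(t) = 1/(((t² + t*t) - 212) + (½)*(-5 + 3)/3) = 1/(((t² + t²) - 212) + (½)*(⅓)*(-2)) = 1/((2*t² - 212) - ⅓) = 1/((-212 + 2*t²) - ⅓) = 1/(-637/3 + 2*t²))
39462 + w(29 + 30) = 39462 + 3/(-637 + 6*(29 + 30)²) = 39462 + 3/(-637 + 6*59²) = 39462 + 3/(-637 + 6*3481) = 39462 + 3/(-637 + 20886) = 39462 + 3/20249 = 799066041/20249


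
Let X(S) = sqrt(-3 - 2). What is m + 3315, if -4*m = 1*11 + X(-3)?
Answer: 13249/4 - I*sqrt(5)/4 ≈ 3312.3 - 0.55902*I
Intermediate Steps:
X(S) = I*sqrt(5) (X(S) = sqrt(-5) = I*sqrt(5))
m = -11/4 - I*sqrt(5)/4 (m = -(1*11 + I*sqrt(5))/4 = -(11 + I*sqrt(5))/4 = -11/4 - I*sqrt(5)/4 ≈ -2.75 - 0.55902*I)
m + 3315 = (-11/4 - I*sqrt(5)/4) + 3315 = 13249/4 - I*sqrt(5)/4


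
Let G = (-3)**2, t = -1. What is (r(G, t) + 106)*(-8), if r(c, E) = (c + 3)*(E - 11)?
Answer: 304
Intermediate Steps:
G = 9
r(c, E) = (-11 + E)*(3 + c) (r(c, E) = (3 + c)*(-11 + E) = (-11 + E)*(3 + c))
(r(G, t) + 106)*(-8) = ((-33 - 11*9 + 3*(-1) - 1*9) + 106)*(-8) = ((-33 - 99 - 3 - 9) + 106)*(-8) = (-144 + 106)*(-8) = -38*(-8) = 304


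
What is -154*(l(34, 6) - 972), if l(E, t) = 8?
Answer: 148456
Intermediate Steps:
-154*(l(34, 6) - 972) = -154*(8 - 972) = -154*(-964) = 148456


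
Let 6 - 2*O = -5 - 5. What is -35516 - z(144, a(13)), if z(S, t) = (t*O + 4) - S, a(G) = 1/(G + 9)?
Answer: -389140/11 ≈ -35376.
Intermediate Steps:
O = 8 (O = 3 - (-5 - 5)/2 = 3 - ½*(-10) = 3 + 5 = 8)
a(G) = 1/(9 + G)
z(S, t) = 4 - S + 8*t (z(S, t) = (t*8 + 4) - S = (8*t + 4) - S = (4 + 8*t) - S = 4 - S + 8*t)
-35516 - z(144, a(13)) = -35516 - (4 - 1*144 + 8/(9 + 13)) = -35516 - (4 - 144 + 8/22) = -35516 - (4 - 144 + 8*(1/22)) = -35516 - (4 - 144 + 4/11) = -35516 - 1*(-1536/11) = -35516 + 1536/11 = -389140/11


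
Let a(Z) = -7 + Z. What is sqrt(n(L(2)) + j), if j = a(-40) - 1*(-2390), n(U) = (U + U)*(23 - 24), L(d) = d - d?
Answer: sqrt(2343) ≈ 48.405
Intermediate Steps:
L(d) = 0
n(U) = -2*U (n(U) = (2*U)*(-1) = -2*U)
j = 2343 (j = (-7 - 40) - 1*(-2390) = -47 + 2390 = 2343)
sqrt(n(L(2)) + j) = sqrt(-2*0 + 2343) = sqrt(0 + 2343) = sqrt(2343)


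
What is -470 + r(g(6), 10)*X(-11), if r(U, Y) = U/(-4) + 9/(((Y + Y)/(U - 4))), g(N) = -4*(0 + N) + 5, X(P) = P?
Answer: -2042/5 ≈ -408.40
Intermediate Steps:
g(N) = 5 - 4*N (g(N) = -4*N + 5 = 5 - 4*N)
r(U, Y) = -U/4 + 9*(-4 + U)/(2*Y) (r(U, Y) = U*(-¼) + 9/(((2*Y)/(-4 + U))) = -U/4 + 9/((2*Y/(-4 + U))) = -U/4 + 9*((-4 + U)/(2*Y)) = -U/4 + 9*(-4 + U)/(2*Y))
-470 + r(g(6), 10)*X(-11) = -470 + ((¼)*(-72 + 18*(5 - 4*6) - 1*(5 - 4*6)*10)/10)*(-11) = -470 + ((¼)*(⅒)*(-72 + 18*(5 - 24) - 1*(5 - 24)*10))*(-11) = -470 + ((¼)*(⅒)*(-72 + 18*(-19) - 1*(-19)*10))*(-11) = -470 + ((¼)*(⅒)*(-72 - 342 + 190))*(-11) = -470 + ((¼)*(⅒)*(-224))*(-11) = -470 - 28/5*(-11) = -470 + 308/5 = -2042/5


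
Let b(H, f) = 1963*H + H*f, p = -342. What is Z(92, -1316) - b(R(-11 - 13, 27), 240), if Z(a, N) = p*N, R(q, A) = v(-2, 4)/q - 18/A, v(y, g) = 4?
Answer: 2711447/6 ≈ 4.5191e+5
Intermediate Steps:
R(q, A) = -18/A + 4/q (R(q, A) = 4/q - 18/A = -18/A + 4/q)
Z(a, N) = -342*N
Z(92, -1316) - b(R(-11 - 13, 27), 240) = -342*(-1316) - (-18/27 + 4/(-11 - 13))*(1963 + 240) = 450072 - (-18*1/27 + 4/(-24))*2203 = 450072 - (-⅔ + 4*(-1/24))*2203 = 450072 - (-⅔ - ⅙)*2203 = 450072 - (-5)*2203/6 = 450072 - 1*(-11015/6) = 450072 + 11015/6 = 2711447/6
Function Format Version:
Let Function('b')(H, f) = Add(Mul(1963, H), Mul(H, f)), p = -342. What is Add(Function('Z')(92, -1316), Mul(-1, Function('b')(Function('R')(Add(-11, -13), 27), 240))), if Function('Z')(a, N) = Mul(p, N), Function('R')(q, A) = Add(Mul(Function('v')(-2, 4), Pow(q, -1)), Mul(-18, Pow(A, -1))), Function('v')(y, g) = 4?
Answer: Rational(2711447, 6) ≈ 4.5191e+5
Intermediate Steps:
Function('R')(q, A) = Add(Mul(-18, Pow(A, -1)), Mul(4, Pow(q, -1))) (Function('R')(q, A) = Add(Mul(4, Pow(q, -1)), Mul(-18, Pow(A, -1))) = Add(Mul(-18, Pow(A, -1)), Mul(4, Pow(q, -1))))
Function('Z')(a, N) = Mul(-342, N)
Add(Function('Z')(92, -1316), Mul(-1, Function('b')(Function('R')(Add(-11, -13), 27), 240))) = Add(Mul(-342, -1316), Mul(-1, Mul(Add(Mul(-18, Pow(27, -1)), Mul(4, Pow(Add(-11, -13), -1))), Add(1963, 240)))) = Add(450072, Mul(-1, Mul(Add(Mul(-18, Rational(1, 27)), Mul(4, Pow(-24, -1))), 2203))) = Add(450072, Mul(-1, Mul(Add(Rational(-2, 3), Mul(4, Rational(-1, 24))), 2203))) = Add(450072, Mul(-1, Mul(Add(Rational(-2, 3), Rational(-1, 6)), 2203))) = Add(450072, Mul(-1, Mul(Rational(-5, 6), 2203))) = Add(450072, Mul(-1, Rational(-11015, 6))) = Add(450072, Rational(11015, 6)) = Rational(2711447, 6)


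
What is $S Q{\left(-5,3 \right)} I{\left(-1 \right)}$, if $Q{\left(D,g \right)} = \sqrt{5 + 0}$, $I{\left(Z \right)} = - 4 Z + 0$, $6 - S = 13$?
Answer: $- 28 \sqrt{5} \approx -62.61$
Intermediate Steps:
$S = -7$ ($S = 6 - 13 = -7$)
$I{\left(Z \right)} = - 4 Z$
$Q{\left(D,g \right)} = \sqrt{5}$
$S Q{\left(-5,3 \right)} I{\left(-1 \right)} = - 7 \sqrt{5} \left(\left(-4\right) \left(-1\right)\right) = - 7 \sqrt{5} \cdot 4 = - 28 \sqrt{5}$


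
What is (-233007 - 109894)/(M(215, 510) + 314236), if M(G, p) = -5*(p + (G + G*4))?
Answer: -342901/306311 ≈ -1.1195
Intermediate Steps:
M(G, p) = -25*G - 5*p (M(G, p) = -5*(p + (G + 4*G)) = -5*(p + 5*G) = -25*G - 5*p)
(-233007 - 109894)/(M(215, 510) + 314236) = (-233007 - 109894)/((-25*215 - 5*510) + 314236) = -342901/((-5375 - 2550) + 314236) = -342901/(-7925 + 314236) = -342901/306311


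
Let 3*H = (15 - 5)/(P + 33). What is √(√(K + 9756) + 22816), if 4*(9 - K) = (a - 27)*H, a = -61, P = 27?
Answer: √(205344 + 6*√21974)/3 ≈ 151.38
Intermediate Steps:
H = 1/18 (H = ((15 - 5)/(27 + 33))/3 = (10/60)/3 = (10*(1/60))/3 = (⅓)*(⅙) = 1/18 ≈ 0.055556)
K = 92/9 (K = 9 - (-61 - 27)/(4*18) = 9 - (-22)/18 = 9 - ¼*(-44/9) = 9 + 11/9 = 92/9 ≈ 10.222)
√(√(K + 9756) + 22816) = √(√(92/9 + 9756) + 22816) = √(√(87896/9) + 22816) = √(2*√21974/3 + 22816) = √(22816 + 2*√21974/3)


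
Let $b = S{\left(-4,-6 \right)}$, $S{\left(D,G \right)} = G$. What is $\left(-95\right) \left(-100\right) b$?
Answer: $-57000$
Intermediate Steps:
$b = -6$
$\left(-95\right) \left(-100\right) b = \left(-95\right) \left(-100\right) \left(-6\right) = 9500 \left(-6\right) = -57000$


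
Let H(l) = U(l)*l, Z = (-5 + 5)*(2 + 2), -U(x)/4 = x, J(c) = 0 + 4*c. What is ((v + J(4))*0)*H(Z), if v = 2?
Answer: 0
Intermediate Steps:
J(c) = 4*c
U(x) = -4*x
Z = 0 (Z = 0*4 = 0)
H(l) = -4*l**2 (H(l) = (-4*l)*l = -4*l**2)
((v + J(4))*0)*H(Z) = ((2 + 4*4)*0)*(-4*0**2) = ((2 + 16)*0)*(-4*0) = (18*0)*0 = 0*0 = 0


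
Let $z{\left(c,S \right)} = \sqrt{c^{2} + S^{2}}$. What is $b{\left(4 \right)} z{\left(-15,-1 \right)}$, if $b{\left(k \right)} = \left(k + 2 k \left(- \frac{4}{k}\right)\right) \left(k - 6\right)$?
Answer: $8 \sqrt{226} \approx 120.27$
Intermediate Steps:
$b{\left(k \right)} = \left(-8 + k\right) \left(-6 + k\right)$ ($b{\left(k \right)} = \left(k - 8\right) \left(-6 + k\right) = \left(-8 + k\right) \left(-6 + k\right)$)
$z{\left(c,S \right)} = \sqrt{S^{2} + c^{2}}$
$b{\left(4 \right)} z{\left(-15,-1 \right)} = \left(48 + 4^{2} - 56\right) \sqrt{\left(-1\right)^{2} + \left(-15\right)^{2}} = \left(48 + 16 - 56\right) \sqrt{1 + 225} = 8 \sqrt{226}$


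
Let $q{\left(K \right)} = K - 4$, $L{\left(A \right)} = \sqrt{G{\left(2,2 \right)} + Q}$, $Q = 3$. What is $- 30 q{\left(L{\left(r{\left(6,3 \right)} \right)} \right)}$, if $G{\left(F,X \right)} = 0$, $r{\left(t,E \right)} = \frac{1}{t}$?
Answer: $120 - 30 \sqrt{3} \approx 68.038$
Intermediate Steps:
$L{\left(A \right)} = \sqrt{3}$ ($L{\left(A \right)} = \sqrt{0 + 3} = \sqrt{3}$)
$q{\left(K \right)} = -4 + K$ ($q{\left(K \right)} = K - 4 = -4 + K$)
$- 30 q{\left(L{\left(r{\left(6,3 \right)} \right)} \right)} = - 30 \left(-4 + \sqrt{3}\right) = 120 - 30 \sqrt{3}$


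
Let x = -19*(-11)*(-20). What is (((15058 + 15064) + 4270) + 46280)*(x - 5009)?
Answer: -741295008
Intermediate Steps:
x = -4180 (x = 209*(-20) = -4180)
(((15058 + 15064) + 4270) + 46280)*(x - 5009) = (((15058 + 15064) + 4270) + 46280)*(-4180 - 5009) = ((30122 + 4270) + 46280)*(-9189) = (34392 + 46280)*(-9189) = 80672*(-9189) = -741295008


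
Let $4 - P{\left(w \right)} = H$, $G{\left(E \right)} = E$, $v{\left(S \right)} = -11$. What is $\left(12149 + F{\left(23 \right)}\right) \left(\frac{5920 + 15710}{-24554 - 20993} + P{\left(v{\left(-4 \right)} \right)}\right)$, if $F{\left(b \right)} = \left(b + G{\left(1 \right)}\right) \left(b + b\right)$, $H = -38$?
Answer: $\frac{25065982032}{45547} \approx 5.5033 \cdot 10^{5}$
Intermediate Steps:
$P{\left(w \right)} = 42$ ($P{\left(w \right)} = 4 - -38 = 4 + 38 = 42$)
$F{\left(b \right)} = 2 b \left(1 + b\right)$ ($F{\left(b \right)} = \left(b + 1\right) \left(b + b\right) = \left(1 + b\right) 2 b = 2 b \left(1 + b\right)$)
$\left(12149 + F{\left(23 \right)}\right) \left(\frac{5920 + 15710}{-24554 - 20993} + P{\left(v{\left(-4 \right)} \right)}\right) = \left(12149 + 2 \cdot 23 \left(1 + 23\right)\right) \left(\frac{5920 + 15710}{-24554 - 20993} + 42\right) = \left(12149 + 2 \cdot 23 \cdot 24\right) \left(\frac{21630}{-45547} + 42\right) = \left(12149 + 1104\right) \left(21630 \left(- \frac{1}{45547}\right) + 42\right) = 13253 \left(- \frac{21630}{45547} + 42\right) = 13253 \cdot \frac{1891344}{45547} = \frac{25065982032}{45547}$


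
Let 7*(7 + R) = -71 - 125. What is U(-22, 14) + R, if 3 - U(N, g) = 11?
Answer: -43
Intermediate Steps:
U(N, g) = -8 (U(N, g) = 3 - 1*11 = 3 - 11 = -8)
R = -35 (R = -7 + (-71 - 125)/7 = -7 + (1/7)*(-196) = -7 - 28 = -35)
U(-22, 14) + R = -8 - 35 = -43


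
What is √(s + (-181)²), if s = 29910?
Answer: 7*√1279 ≈ 250.34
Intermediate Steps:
√(s + (-181)²) = √(29910 + (-181)²) = √(29910 + 32761) = √62671 = 7*√1279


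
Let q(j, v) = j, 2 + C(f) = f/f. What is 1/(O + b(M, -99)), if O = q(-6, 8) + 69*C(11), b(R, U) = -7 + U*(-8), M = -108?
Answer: 1/710 ≈ 0.0014085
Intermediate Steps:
C(f) = -1 (C(f) = -2 + f/f = -2 + 1 = -1)
b(R, U) = -7 - 8*U
O = -75 (O = -6 + 69*(-1) = -6 - 69 = -75)
1/(O + b(M, -99)) = 1/(-75 + (-7 - 8*(-99))) = 1/(-75 + (-7 + 792)) = 1/(-75 + 785) = 1/710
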